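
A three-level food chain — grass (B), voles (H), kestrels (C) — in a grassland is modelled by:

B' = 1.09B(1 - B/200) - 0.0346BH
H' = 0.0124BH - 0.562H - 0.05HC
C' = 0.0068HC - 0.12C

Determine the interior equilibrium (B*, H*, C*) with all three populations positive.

B* ≈ 88, H* ≈ 17.6, C* ≈ 10.6

From dC/dt = 0: 0.0068H* = 0.12, so H* = 17.6.
From dB/dt = 0: 1.09(1 - B*/200) = 0.0346·17.6, giving B* = 200·(1 - 0.56) = 88.
From dH/dt = 0: 0.0124·88 - 0.562 = 0.05C*, so C* = 0.529/0.05 = 10.6.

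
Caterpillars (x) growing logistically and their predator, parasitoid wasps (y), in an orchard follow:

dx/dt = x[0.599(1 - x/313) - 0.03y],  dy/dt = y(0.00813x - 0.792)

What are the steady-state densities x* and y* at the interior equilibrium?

From dy/dt = 0 with y > 0: 0.00813x* = 0.792, so x* = 97.4.
Substitute into dx/dt = 0: 0.599(1 - 97.4/313) = 0.03y*.
The bracket is 0.689, giving y* = 0.413/0.03 = 13.8.

x* ≈ 97.4, y* ≈ 13.8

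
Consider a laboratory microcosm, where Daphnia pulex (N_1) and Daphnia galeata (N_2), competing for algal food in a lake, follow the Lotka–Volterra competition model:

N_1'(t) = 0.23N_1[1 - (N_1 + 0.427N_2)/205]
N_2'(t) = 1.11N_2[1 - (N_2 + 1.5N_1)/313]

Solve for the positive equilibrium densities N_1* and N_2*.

N_1* ≈ 198, N_2* ≈ 15.3

Setting both brackets to zero gives the nullclines N_1 + 0.427N_2 = 205 and 1.5N_1 + N_2 = 313.
Substituting N_2 = 313 - 1.5N_1 into the first: N_1(1 - 0.427·1.5) = 205 - 0.427·313.
So N_1* = 71.3/0.36 = 198, and then N_2* = 313 - 1.5·198 = 15.3.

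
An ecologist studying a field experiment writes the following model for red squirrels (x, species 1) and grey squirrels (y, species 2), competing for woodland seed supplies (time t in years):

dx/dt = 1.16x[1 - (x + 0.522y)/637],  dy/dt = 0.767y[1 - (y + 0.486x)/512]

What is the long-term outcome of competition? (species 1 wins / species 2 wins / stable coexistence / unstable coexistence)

Compare the nullcline intercepts: K1/α12 = 637/0.522 = 1220 > K2 = 512; K2/α21 = 512/0.486 = 1050 > K1 = 637.
Since both inequalities hold, each species can invade when rare, so the interior equilibrium is stable.

stable coexistence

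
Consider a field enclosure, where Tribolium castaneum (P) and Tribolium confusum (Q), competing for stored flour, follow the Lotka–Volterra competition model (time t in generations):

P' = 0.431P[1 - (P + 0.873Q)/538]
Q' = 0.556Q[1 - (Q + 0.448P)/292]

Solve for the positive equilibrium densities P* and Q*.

P* ≈ 465, Q* ≈ 83.7

Setting both brackets to zero gives the nullclines P + 0.873Q = 538 and 0.448P + Q = 292.
Substituting Q = 292 - 0.448P into the first: P(1 - 0.873·0.448) = 538 - 0.873·292.
So P* = 283/0.609 = 465, and then Q* = 292 - 0.448·465 = 83.7.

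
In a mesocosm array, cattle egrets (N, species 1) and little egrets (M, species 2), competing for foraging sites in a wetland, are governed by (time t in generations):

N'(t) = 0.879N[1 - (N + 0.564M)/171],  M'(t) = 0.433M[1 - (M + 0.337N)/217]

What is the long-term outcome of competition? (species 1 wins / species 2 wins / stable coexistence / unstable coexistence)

stable coexistence

Compare the nullcline intercepts: K1/α12 = 171/0.564 = 303 > K2 = 217; K2/α21 = 217/0.337 = 644 > K1 = 171.
Since both inequalities hold, each species can invade when rare, so the interior equilibrium is stable.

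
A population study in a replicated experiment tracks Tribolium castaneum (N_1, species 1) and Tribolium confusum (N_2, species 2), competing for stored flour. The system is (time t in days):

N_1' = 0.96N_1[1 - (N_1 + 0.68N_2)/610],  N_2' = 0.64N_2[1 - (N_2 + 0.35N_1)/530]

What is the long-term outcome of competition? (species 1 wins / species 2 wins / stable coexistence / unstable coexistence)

stable coexistence

Compare the nullcline intercepts: K1/α12 = 610/0.68 = 897 > K2 = 530; K2/α21 = 530/0.35 = 1510 > K1 = 610.
Since both inequalities hold, each species can invade when rare, so the interior equilibrium is stable.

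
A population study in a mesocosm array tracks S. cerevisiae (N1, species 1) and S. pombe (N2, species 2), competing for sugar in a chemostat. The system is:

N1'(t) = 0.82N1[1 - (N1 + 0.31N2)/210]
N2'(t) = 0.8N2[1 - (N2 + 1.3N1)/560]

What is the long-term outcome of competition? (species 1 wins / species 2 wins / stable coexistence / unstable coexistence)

stable coexistence

Compare the nullcline intercepts: K1/α12 = 210/0.31 = 677 > K2 = 560; K2/α21 = 560/1.3 = 431 > K1 = 210.
Since both inequalities hold, each species can invade when rare, so the interior equilibrium is stable.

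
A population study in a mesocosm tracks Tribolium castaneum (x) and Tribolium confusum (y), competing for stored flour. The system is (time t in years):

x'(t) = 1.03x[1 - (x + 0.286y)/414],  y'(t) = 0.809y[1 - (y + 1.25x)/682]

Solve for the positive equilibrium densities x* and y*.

Setting both brackets to zero gives the nullclines x + 0.286y = 414 and 1.25x + y = 682.
Substituting y = 682 - 1.25x into the first: x(1 - 0.286·1.25) = 414 - 0.286·682.
So x* = 219/0.643 = 341, and then y* = 682 - 1.25·341 = 256.

x* ≈ 341, y* ≈ 256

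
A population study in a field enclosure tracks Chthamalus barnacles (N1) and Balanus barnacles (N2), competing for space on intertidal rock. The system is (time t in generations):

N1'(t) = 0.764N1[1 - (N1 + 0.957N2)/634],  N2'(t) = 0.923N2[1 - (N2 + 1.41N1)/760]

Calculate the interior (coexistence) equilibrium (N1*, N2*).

N1* ≈ 267, N2* ≈ 383

Setting both brackets to zero gives the nullclines N1 + 0.957N2 = 634 and 1.41N1 + N2 = 760.
Substituting N2 = 760 - 1.41N1 into the first: N1(1 - 0.957·1.41) = 634 - 0.957·760.
So N1* = -93.3/-0.349 = 267, and then N2* = 760 - 1.41·267 = 383.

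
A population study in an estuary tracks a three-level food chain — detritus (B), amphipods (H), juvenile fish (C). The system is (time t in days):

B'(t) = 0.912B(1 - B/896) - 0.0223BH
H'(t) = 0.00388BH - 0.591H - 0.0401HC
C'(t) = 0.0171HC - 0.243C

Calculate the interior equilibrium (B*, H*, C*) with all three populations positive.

From dC/dt = 0: 0.0171H* = 0.243, so H* = 14.2.
From dB/dt = 0: 0.912(1 - B*/896) = 0.0223·14.2, giving B* = 896·(1 - 0.347) = 585.
From dH/dt = 0: 0.00388·585 - 0.591 = 0.0401C*, so C* = 1.68/0.0401 = 41.8.

B* ≈ 585, H* ≈ 14.2, C* ≈ 41.8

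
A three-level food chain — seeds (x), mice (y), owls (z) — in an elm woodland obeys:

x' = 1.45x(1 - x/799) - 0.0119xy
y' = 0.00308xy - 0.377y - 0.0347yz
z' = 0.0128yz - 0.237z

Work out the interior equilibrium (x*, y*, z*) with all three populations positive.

From dz/dt = 0: 0.0128y* = 0.237, so y* = 18.5.
From dx/dt = 0: 1.45(1 - x*/799) = 0.0119·18.5, giving x* = 799·(1 - 0.152) = 678.
From dy/dt = 0: 0.00308·678 - 0.377 = 0.0347z*, so z* = 1.71/0.0347 = 49.3.

x* ≈ 678, y* ≈ 18.5, z* ≈ 49.3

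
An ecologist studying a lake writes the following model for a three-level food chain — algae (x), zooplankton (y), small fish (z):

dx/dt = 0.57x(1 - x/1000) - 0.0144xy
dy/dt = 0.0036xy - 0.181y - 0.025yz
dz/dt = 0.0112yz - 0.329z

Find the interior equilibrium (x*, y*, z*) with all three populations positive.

x* ≈ 258, y* ≈ 29.4, z* ≈ 29.9

From dz/dt = 0: 0.0112y* = 0.329, so y* = 29.4.
From dx/dt = 0: 0.57(1 - x*/1000) = 0.0144·29.4, giving x* = 1000·(1 - 0.742) = 258.
From dy/dt = 0: 0.0036·258 - 0.181 = 0.025z*, so z* = 0.747/0.025 = 29.9.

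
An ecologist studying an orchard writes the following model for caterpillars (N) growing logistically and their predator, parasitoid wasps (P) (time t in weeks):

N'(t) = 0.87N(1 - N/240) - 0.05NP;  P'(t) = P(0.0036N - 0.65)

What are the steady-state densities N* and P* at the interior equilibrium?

N* ≈ 181, P* ≈ 4.31

From dP/dt = 0 with P > 0: 0.0036N* = 0.65, so N* = 181.
Substitute into dN/dt = 0: 0.87(1 - 181/240) = 0.05P*.
The bracket is 0.248, giving P* = 0.215/0.05 = 4.31.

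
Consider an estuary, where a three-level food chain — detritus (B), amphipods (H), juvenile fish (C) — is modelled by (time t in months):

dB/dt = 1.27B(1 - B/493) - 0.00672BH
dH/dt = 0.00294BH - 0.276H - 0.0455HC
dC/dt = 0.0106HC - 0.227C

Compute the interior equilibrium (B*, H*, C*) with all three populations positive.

B* ≈ 437, H* ≈ 21.4, C* ≈ 22.2

From dC/dt = 0: 0.0106H* = 0.227, so H* = 21.4.
From dB/dt = 0: 1.27(1 - B*/493) = 0.00672·21.4, giving B* = 493·(1 - 0.113) = 437.
From dH/dt = 0: 0.00294·437 - 0.276 = 0.0455C*, so C* = 1.01/0.0455 = 22.2.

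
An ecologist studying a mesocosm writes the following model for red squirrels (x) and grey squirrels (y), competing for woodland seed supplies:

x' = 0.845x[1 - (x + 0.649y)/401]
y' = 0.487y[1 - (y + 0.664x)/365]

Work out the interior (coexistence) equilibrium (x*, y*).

Setting both brackets to zero gives the nullclines x + 0.649y = 401 and 0.664x + y = 365.
Substituting y = 365 - 0.664x into the first: x(1 - 0.649·0.664) = 401 - 0.649·365.
So x* = 164/0.569 = 288, and then y* = 365 - 0.664·288 = 174.

x* ≈ 288, y* ≈ 174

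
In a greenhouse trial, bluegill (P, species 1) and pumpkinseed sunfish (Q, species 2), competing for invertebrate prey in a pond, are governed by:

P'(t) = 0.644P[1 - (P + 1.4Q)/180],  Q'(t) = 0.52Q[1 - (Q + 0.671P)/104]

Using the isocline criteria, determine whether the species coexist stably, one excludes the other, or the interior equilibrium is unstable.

Compare the nullcline intercepts: K1/α12 = 180/1.4 = 129 > K2 = 104; K2/α21 = 104/0.671 = 155 < K1 = 180.
Since the inequalities point opposite ways, species 1 can invade but species 2 cannot.

species 1 excludes species 2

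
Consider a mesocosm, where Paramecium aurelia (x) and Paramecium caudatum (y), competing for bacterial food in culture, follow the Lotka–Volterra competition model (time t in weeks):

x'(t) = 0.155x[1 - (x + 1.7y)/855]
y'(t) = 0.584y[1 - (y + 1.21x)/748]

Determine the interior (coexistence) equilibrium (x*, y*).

x* ≈ 394, y* ≈ 271

Setting both brackets to zero gives the nullclines x + 1.7y = 855 and 1.21x + y = 748.
Substituting y = 748 - 1.21x into the first: x(1 - 1.7·1.21) = 855 - 1.7·748.
So x* = -417/-1.06 = 394, and then y* = 748 - 1.21·394 = 271.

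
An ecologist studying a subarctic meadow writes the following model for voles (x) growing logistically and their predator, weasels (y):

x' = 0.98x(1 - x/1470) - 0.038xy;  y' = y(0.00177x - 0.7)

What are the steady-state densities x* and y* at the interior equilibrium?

x* ≈ 395, y* ≈ 18.9

From dy/dt = 0 with y > 0: 0.00177x* = 0.7, so x* = 395.
Substitute into dx/dt = 0: 0.98(1 - 395/1470) = 0.038y*.
The bracket is 0.731, giving y* = 0.716/0.038 = 18.9.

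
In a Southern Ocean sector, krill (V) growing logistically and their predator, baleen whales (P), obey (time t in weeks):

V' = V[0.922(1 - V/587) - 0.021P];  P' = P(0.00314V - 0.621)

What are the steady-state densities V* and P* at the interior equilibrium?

V* ≈ 198, P* ≈ 29.1

From dP/dt = 0 with P > 0: 0.00314V* = 0.621, so V* = 198.
Substitute into dV/dt = 0: 0.922(1 - 198/587) = 0.021P*.
The bracket is 0.663, giving P* = 0.611/0.021 = 29.1.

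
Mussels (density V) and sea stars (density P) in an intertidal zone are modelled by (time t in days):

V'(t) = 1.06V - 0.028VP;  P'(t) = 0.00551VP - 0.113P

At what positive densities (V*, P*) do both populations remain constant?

V* ≈ 20.5, P* ≈ 37.9

Set dP/dt = 0 with P > 0: 0.00551V - 0.113 = 0, so V* = 0.113/0.00551 = 20.5.
Set dV/dt = 0 with V > 0: 1.06 - 0.028P = 0, so P* = 1.06/0.028 = 37.9.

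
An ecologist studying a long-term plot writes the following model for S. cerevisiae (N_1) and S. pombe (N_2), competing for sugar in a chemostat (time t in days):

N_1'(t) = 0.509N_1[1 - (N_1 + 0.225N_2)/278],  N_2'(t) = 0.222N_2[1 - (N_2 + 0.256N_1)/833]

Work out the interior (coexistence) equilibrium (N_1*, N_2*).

Setting both brackets to zero gives the nullclines N_1 + 0.225N_2 = 278 and 0.256N_1 + N_2 = 833.
Substituting N_2 = 833 - 0.256N_1 into the first: N_1(1 - 0.225·0.256) = 278 - 0.225·833.
So N_1* = 90.6/0.942 = 96.1, and then N_2* = 833 - 0.256·96.1 = 808.

N_1* ≈ 96.1, N_2* ≈ 808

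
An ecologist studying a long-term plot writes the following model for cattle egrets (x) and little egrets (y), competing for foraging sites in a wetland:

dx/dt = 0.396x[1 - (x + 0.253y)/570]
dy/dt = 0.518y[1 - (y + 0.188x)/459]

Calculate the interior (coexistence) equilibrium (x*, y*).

Setting both brackets to zero gives the nullclines x + 0.253y = 570 and 0.188x + y = 459.
Substituting y = 459 - 0.188x into the first: x(1 - 0.253·0.188) = 570 - 0.253·459.
So x* = 454/0.952 = 477, and then y* = 459 - 0.188·477 = 369.

x* ≈ 477, y* ≈ 369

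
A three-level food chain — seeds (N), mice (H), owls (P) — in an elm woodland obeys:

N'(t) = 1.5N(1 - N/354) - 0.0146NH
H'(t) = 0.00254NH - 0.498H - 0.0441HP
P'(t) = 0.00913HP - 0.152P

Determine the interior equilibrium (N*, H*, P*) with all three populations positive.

N* ≈ 297, H* ≈ 16.6, P* ≈ 5.79

From dP/dt = 0: 0.00913H* = 0.152, so H* = 16.6.
From dN/dt = 0: 1.5(1 - N*/354) = 0.0146·16.6, giving N* = 354·(1 - 0.162) = 297.
From dH/dt = 0: 0.00254·297 - 0.498 = 0.0441P*, so P* = 0.255/0.0441 = 5.79.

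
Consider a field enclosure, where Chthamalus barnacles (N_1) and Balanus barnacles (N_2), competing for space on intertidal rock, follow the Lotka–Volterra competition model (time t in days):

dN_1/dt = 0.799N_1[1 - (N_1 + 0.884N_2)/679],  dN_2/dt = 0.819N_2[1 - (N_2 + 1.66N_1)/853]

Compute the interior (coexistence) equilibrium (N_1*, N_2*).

Setting both brackets to zero gives the nullclines N_1 + 0.884N_2 = 679 and 1.66N_1 + N_2 = 853.
Substituting N_2 = 853 - 1.66N_1 into the first: N_1(1 - 0.884·1.66) = 679 - 0.884·853.
So N_1* = -75.1/-0.467 = 161, and then N_2* = 853 - 1.66·161 = 586.

N_1* ≈ 161, N_2* ≈ 586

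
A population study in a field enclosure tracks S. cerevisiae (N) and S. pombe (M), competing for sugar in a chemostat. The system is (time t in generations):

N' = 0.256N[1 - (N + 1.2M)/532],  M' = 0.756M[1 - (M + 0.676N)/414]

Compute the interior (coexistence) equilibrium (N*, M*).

N* ≈ 186, M* ≈ 288

Setting both brackets to zero gives the nullclines N + 1.2M = 532 and 0.676N + M = 414.
Substituting M = 414 - 0.676N into the first: N(1 - 1.2·0.676) = 532 - 1.2·414.
So N* = 35.2/0.189 = 186, and then M* = 414 - 0.676·186 = 288.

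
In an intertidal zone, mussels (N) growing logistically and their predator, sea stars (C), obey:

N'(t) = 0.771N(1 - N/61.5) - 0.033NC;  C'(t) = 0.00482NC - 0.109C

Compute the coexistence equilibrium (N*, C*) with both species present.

N* ≈ 22.6, C* ≈ 14.8

From dC/dt = 0 with C > 0: 0.00482N* = 0.109, so N* = 22.6.
Substitute into dN/dt = 0: 0.771(1 - 22.6/61.5) = 0.033C*.
The bracket is 0.632, giving C* = 0.487/0.033 = 14.8.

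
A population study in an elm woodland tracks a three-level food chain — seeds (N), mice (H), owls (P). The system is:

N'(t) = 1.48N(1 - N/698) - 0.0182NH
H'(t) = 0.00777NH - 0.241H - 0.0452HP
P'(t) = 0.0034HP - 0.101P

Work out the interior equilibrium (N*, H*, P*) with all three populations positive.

From dP/dt = 0: 0.0034H* = 0.101, so H* = 29.7.
From dN/dt = 0: 1.48(1 - N*/698) = 0.0182·29.7, giving N* = 698·(1 - 0.365) = 443.
From dH/dt = 0: 0.00777·443 - 0.241 = 0.0452P*, so P* = 3.2/0.0452 = 70.8.

N* ≈ 443, H* ≈ 29.7, P* ≈ 70.8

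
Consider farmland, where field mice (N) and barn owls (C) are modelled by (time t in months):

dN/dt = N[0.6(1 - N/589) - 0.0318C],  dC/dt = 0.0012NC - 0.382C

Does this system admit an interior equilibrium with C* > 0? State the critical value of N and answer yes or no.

Threshold N = 318; K > 318, so yes, the predator persists.

The predator equation gives dC/dt > 0 only when N > 0.382/0.0012 = 318.
Without the predator, N → K = 589. Since 589 > 318, the predator can invade and persist.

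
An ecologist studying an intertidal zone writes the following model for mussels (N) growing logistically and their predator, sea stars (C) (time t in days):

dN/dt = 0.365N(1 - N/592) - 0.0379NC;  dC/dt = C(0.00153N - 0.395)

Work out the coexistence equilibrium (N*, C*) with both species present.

N* ≈ 258, C* ≈ 5.43

From dC/dt = 0 with C > 0: 0.00153N* = 0.395, so N* = 258.
Substitute into dN/dt = 0: 0.365(1 - 258/592) = 0.0379C*.
The bracket is 0.564, giving C* = 0.206/0.0379 = 5.43.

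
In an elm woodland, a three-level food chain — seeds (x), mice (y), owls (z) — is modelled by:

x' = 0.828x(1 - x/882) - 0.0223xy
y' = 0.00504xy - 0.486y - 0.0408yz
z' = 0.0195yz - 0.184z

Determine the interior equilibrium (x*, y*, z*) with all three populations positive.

x* ≈ 658, y* ≈ 9.44, z* ≈ 69.4

From dz/dt = 0: 0.0195y* = 0.184, so y* = 9.44.
From dx/dt = 0: 0.828(1 - x*/882) = 0.0223·9.44, giving x* = 882·(1 - 0.254) = 658.
From dy/dt = 0: 0.00504·658 - 0.486 = 0.0408z*, so z* = 2.83/0.0408 = 69.4.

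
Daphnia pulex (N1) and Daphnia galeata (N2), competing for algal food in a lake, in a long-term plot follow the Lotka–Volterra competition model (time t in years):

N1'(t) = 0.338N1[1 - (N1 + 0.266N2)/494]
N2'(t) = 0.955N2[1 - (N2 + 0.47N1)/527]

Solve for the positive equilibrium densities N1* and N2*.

Setting both brackets to zero gives the nullclines N1 + 0.266N2 = 494 and 0.47N1 + N2 = 527.
Substituting N2 = 527 - 0.47N1 into the first: N1(1 - 0.266·0.47) = 494 - 0.266·527.
So N1* = 354/0.875 = 404, and then N2* = 527 - 0.47·404 = 337.

N1* ≈ 404, N2* ≈ 337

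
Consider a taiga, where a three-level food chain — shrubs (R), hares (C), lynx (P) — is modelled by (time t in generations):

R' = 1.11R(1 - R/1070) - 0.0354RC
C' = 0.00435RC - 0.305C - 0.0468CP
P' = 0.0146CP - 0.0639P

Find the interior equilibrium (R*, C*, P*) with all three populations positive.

From dP/dt = 0: 0.0146C* = 0.0639, so C* = 4.38.
From dR/dt = 0: 1.11(1 - R*/1070) = 0.0354·4.38, giving R* = 1070·(1 - 0.14) = 921.
From dC/dt = 0: 0.00435·921 - 0.305 = 0.0468P*, so P* = 3.7/0.0468 = 79.1.

R* ≈ 921, C* ≈ 4.38, P* ≈ 79.1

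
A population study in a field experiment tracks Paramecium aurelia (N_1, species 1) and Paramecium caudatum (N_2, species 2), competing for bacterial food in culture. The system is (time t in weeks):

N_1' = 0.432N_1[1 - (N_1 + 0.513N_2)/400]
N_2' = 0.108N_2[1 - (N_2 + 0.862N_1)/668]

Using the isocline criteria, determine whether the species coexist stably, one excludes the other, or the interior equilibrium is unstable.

stable coexistence

Compare the nullcline intercepts: K1/α12 = 400/0.513 = 780 > K2 = 668; K2/α21 = 668/0.862 = 775 > K1 = 400.
Since both inequalities hold, each species can invade when rare, so the interior equilibrium is stable.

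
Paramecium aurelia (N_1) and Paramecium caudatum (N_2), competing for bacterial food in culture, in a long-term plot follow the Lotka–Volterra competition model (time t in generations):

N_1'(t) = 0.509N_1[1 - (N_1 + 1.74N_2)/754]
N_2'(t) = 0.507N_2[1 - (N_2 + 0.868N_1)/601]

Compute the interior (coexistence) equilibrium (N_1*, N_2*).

Setting both brackets to zero gives the nullclines N_1 + 1.74N_2 = 754 and 0.868N_1 + N_2 = 601.
Substituting N_2 = 601 - 0.868N_1 into the first: N_1(1 - 1.74·0.868) = 754 - 1.74·601.
So N_1* = -292/-0.51 = 572, and then N_2* = 601 - 0.868·572 = 105.

N_1* ≈ 572, N_2* ≈ 105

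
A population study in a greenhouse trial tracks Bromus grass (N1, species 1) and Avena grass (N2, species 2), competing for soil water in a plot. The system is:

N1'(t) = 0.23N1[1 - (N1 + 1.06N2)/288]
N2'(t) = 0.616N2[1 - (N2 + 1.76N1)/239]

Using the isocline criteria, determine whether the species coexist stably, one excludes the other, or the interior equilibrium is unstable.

species 1 excludes species 2

Compare the nullcline intercepts: K1/α12 = 288/1.06 = 272 > K2 = 239; K2/α21 = 239/1.76 = 136 < K1 = 288.
Since the inequalities point opposite ways, species 1 can invade but species 2 cannot.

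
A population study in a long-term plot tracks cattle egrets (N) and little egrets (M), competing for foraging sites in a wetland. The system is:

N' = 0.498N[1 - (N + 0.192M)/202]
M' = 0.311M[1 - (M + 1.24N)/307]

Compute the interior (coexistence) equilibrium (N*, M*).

Setting both brackets to zero gives the nullclines N + 0.192M = 202 and 1.24N + M = 307.
Substituting M = 307 - 1.24N into the first: N(1 - 0.192·1.24) = 202 - 0.192·307.
So N* = 143/0.762 = 188, and then M* = 307 - 1.24·188 = 74.2.

N* ≈ 188, M* ≈ 74.2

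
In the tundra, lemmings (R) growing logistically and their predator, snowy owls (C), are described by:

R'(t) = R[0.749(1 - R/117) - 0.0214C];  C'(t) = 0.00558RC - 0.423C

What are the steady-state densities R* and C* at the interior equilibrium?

From dC/dt = 0 with C > 0: 0.00558R* = 0.423, so R* = 75.8.
Substitute into dR/dt = 0: 0.749(1 - 75.8/117) = 0.0214C*.
The bracket is 0.352, giving C* = 0.264/0.0214 = 12.3.

R* ≈ 75.8, C* ≈ 12.3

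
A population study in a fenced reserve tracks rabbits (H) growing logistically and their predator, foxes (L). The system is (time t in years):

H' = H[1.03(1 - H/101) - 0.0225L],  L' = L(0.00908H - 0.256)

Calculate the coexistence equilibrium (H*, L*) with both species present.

H* ≈ 28.2, L* ≈ 33

From dL/dt = 0 with L > 0: 0.00908H* = 0.256, so H* = 28.2.
Substitute into dH/dt = 0: 1.03(1 - 28.2/101) = 0.0225L*.
The bracket is 0.721, giving L* = 0.742/0.0225 = 33.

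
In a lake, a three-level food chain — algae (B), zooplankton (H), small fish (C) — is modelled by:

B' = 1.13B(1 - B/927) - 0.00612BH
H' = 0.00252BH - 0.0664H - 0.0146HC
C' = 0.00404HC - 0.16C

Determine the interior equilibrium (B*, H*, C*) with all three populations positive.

B* ≈ 728, H* ≈ 39.6, C* ≈ 121

From dC/dt = 0: 0.00404H* = 0.16, so H* = 39.6.
From dB/dt = 0: 1.13(1 - B*/927) = 0.00612·39.6, giving B* = 927·(1 - 0.214) = 728.
From dH/dt = 0: 0.00252·728 - 0.0664 = 0.0146C*, so C* = 1.77/0.0146 = 121.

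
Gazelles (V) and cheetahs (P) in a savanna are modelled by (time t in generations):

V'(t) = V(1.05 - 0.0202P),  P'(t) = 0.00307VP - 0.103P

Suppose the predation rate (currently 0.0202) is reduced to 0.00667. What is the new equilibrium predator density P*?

P* ≈ 157

At the interior fixed point, setting dV/dt = 0 with V > 0 fixes P* = (prey growth rate)/(VP coefficient) — independent of the other coefficients.
With the change, P* = 1.05/0.00667 = 157; it rises from 52.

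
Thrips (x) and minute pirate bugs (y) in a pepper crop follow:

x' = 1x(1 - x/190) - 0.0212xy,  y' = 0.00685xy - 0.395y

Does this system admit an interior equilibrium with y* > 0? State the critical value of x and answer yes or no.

The predator equation gives dy/dt > 0 only when x > 0.395/0.00685 = 57.7.
Without the predator, x → K = 190. Since 190 > 57.7, the predator can invade and persist.

Threshold x = 57.7; K > 57.7, so yes, the predator persists.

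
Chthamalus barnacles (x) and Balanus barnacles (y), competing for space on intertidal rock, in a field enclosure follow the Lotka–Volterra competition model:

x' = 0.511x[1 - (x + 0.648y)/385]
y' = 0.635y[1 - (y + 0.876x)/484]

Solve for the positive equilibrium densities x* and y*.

Setting both brackets to zero gives the nullclines x + 0.648y = 385 and 0.876x + y = 484.
Substituting y = 484 - 0.876x into the first: x(1 - 0.648·0.876) = 385 - 0.648·484.
So x* = 71.4/0.432 = 165, and then y* = 484 - 0.876·165 = 339.

x* ≈ 165, y* ≈ 339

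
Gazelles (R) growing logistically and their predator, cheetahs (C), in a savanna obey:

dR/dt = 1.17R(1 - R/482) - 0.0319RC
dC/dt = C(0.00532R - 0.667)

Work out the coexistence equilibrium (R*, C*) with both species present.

R* ≈ 125, C* ≈ 27.1

From dC/dt = 0 with C > 0: 0.00532R* = 0.667, so R* = 125.
Substitute into dR/dt = 0: 1.17(1 - 125/482) = 0.0319C*.
The bracket is 0.74, giving C* = 0.866/0.0319 = 27.1.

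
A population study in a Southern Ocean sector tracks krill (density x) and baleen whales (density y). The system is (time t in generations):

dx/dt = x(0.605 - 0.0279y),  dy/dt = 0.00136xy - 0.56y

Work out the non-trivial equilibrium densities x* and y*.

x* ≈ 412, y* ≈ 21.7

Set dy/dt = 0 with y > 0: 0.00136x - 0.56 = 0, so x* = 0.56/0.00136 = 412.
Set dx/dt = 0 with x > 0: 0.605 - 0.0279y = 0, so y* = 0.605/0.0279 = 21.7.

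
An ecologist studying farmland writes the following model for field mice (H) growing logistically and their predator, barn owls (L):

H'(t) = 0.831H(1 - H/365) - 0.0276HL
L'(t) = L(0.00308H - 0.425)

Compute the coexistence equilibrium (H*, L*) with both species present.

From dL/dt = 0 with L > 0: 0.00308H* = 0.425, so H* = 138.
Substitute into dH/dt = 0: 0.831(1 - 138/365) = 0.0276L*.
The bracket is 0.622, giving L* = 0.517/0.0276 = 18.7.

H* ≈ 138, L* ≈ 18.7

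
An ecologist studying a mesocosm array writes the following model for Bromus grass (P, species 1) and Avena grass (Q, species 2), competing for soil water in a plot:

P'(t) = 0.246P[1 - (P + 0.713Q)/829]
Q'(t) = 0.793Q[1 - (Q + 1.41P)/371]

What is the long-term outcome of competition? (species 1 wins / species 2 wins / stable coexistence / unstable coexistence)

Compare the nullcline intercepts: K1/α12 = 829/0.713 = 1160 > K2 = 371; K2/α21 = 371/1.41 = 263 < K1 = 829.
Since the inequalities point opposite ways, species 1 can invade but species 2 cannot.

species 1 excludes species 2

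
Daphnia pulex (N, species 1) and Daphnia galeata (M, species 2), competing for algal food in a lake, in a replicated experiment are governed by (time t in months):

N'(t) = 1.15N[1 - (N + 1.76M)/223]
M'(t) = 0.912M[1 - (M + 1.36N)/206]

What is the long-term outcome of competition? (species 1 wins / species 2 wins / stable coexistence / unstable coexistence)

unstable coexistence (outcome depends on initial conditions)

Compare the nullcline intercepts: K1/α12 = 223/1.76 = 127 < K2 = 206; K2/α21 = 206/1.36 = 151 < K1 = 223.
Since both are reversed, neither can invade when rare; the interior point is a saddle.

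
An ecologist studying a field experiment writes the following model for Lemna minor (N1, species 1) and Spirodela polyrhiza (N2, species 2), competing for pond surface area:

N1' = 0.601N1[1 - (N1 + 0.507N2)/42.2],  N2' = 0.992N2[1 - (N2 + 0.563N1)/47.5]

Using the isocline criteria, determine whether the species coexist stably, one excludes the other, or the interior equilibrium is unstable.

stable coexistence

Compare the nullcline intercepts: K1/α12 = 42.2/0.507 = 83.2 > K2 = 47.5; K2/α21 = 47.5/0.563 = 84.4 > K1 = 42.2.
Since both inequalities hold, each species can invade when rare, so the interior equilibrium is stable.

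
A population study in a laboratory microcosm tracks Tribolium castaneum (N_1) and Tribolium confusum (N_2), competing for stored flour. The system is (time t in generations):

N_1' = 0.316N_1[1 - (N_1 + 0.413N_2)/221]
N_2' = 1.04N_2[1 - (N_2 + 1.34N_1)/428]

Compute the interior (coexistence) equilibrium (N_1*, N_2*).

Setting both brackets to zero gives the nullclines N_1 + 0.413N_2 = 221 and 1.34N_1 + N_2 = 428.
Substituting N_2 = 428 - 1.34N_1 into the first: N_1(1 - 0.413·1.34) = 221 - 0.413·428.
So N_1* = 44.2/0.447 = 99.1, and then N_2* = 428 - 1.34·99.1 = 295.

N_1* ≈ 99.1, N_2* ≈ 295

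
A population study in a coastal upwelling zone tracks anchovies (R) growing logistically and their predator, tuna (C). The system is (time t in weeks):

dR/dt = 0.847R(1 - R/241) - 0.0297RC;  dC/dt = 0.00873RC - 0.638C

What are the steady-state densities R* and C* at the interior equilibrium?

R* ≈ 73.1, C* ≈ 19.9

From dC/dt = 0 with C > 0: 0.00873R* = 0.638, so R* = 73.1.
Substitute into dR/dt = 0: 0.847(1 - 73.1/241) = 0.0297C*.
The bracket is 0.697, giving C* = 0.59/0.0297 = 19.9.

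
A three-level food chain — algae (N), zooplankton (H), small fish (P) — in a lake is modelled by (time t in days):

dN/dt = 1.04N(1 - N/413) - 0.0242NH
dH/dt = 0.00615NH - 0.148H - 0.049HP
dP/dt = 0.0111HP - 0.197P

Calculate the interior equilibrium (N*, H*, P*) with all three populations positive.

From dP/dt = 0: 0.0111H* = 0.197, so H* = 17.7.
From dN/dt = 0: 1.04(1 - N*/413) = 0.0242·17.7, giving N* = 413·(1 - 0.413) = 242.
From dH/dt = 0: 0.00615·242 - 0.148 = 0.049P*, so P* = 1.34/0.049 = 27.4.

N* ≈ 242, H* ≈ 17.7, P* ≈ 27.4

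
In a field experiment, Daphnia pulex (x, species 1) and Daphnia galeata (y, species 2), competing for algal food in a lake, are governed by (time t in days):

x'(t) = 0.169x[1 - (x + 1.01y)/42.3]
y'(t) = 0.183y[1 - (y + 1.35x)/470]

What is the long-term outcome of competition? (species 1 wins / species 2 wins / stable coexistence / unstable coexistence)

Compare the nullcline intercepts: K1/α12 = 42.3/1.01 = 41.9 < K2 = 470; K2/α21 = 470/1.35 = 348 > K1 = 42.3.
Since the inequalities point opposite ways, species 2 can invade but species 1 cannot.

species 2 excludes species 1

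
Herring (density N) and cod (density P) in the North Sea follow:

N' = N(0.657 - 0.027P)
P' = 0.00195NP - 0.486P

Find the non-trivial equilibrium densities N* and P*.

N* ≈ 249, P* ≈ 24.3

Set dP/dt = 0 with P > 0: 0.00195N - 0.486 = 0, so N* = 0.486/0.00195 = 249.
Set dN/dt = 0 with N > 0: 0.657 - 0.027P = 0, so P* = 0.657/0.027 = 24.3.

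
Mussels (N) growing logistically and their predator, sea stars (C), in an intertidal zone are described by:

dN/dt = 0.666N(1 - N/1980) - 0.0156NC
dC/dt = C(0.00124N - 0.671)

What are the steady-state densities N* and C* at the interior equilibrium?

N* ≈ 541, C* ≈ 31

From dC/dt = 0 with C > 0: 0.00124N* = 0.671, so N* = 541.
Substitute into dN/dt = 0: 0.666(1 - 541/1980) = 0.0156C*.
The bracket is 0.727, giving C* = 0.484/0.0156 = 31.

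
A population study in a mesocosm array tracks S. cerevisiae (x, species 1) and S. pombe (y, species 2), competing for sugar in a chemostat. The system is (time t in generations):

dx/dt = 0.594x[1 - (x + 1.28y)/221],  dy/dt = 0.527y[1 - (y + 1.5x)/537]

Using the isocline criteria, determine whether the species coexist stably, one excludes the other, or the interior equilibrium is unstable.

species 2 excludes species 1

Compare the nullcline intercepts: K1/α12 = 221/1.28 = 173 < K2 = 537; K2/α21 = 537/1.5 = 358 > K1 = 221.
Since the inequalities point opposite ways, species 2 can invade but species 1 cannot.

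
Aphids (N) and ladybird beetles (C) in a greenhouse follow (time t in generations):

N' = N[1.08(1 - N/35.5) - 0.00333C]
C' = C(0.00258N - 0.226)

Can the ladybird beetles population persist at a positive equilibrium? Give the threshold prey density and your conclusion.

Threshold N = 87.6; K < 87.6, so no, the predator goes extinct.

The predator equation gives dC/dt > 0 only when N > 0.226/0.00258 = 87.6.
Without the predator, N → K = 35.5. Since 35.5 < 87.6, the predator cannot invade.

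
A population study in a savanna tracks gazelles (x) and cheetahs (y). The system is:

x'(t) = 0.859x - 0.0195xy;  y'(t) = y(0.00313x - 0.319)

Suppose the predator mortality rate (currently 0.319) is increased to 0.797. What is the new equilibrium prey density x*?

x* ≈ 255

At the interior fixed point, setting dy/dt = 0 with y > 0 fixes x* = (predator death rate)/(xy coefficient) — independent of the other coefficients.
With the change, x* = 0.797/0.00313 = 255; it rises from 102.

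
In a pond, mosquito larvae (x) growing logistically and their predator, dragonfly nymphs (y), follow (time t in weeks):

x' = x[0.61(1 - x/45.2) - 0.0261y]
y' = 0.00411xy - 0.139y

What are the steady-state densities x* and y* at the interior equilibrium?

From dy/dt = 0 with y > 0: 0.00411x* = 0.139, so x* = 33.8.
Substitute into dx/dt = 0: 0.61(1 - 33.8/45.2) = 0.0261y*.
The bracket is 0.252, giving y* = 0.154/0.0261 = 5.88.

x* ≈ 33.8, y* ≈ 5.88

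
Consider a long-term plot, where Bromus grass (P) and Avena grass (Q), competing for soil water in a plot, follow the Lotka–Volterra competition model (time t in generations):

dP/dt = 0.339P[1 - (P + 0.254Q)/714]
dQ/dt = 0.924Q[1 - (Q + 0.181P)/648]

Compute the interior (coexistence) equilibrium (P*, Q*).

P* ≈ 576, Q* ≈ 544

Setting both brackets to zero gives the nullclines P + 0.254Q = 714 and 0.181P + Q = 648.
Substituting Q = 648 - 0.181P into the first: P(1 - 0.254·0.181) = 714 - 0.254·648.
So P* = 549/0.954 = 576, and then Q* = 648 - 0.181·576 = 544.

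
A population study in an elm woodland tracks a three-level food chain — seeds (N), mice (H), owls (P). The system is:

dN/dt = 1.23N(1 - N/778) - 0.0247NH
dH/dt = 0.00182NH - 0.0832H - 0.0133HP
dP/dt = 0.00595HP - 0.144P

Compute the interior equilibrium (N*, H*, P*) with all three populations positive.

N* ≈ 400, H* ≈ 24.2, P* ≈ 48.5

From dP/dt = 0: 0.00595H* = 0.144, so H* = 24.2.
From dN/dt = 0: 1.23(1 - N*/778) = 0.0247·24.2, giving N* = 778·(1 - 0.486) = 400.
From dH/dt = 0: 0.00182·400 - 0.0832 = 0.0133P*, so P* = 0.645/0.0133 = 48.5.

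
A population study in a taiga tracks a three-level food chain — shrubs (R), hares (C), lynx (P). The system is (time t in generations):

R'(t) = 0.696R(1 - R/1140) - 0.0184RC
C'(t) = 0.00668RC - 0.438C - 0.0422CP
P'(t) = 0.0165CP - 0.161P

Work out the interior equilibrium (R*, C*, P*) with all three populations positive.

R* ≈ 846, C* ≈ 9.76, P* ≈ 124

From dP/dt = 0: 0.0165C* = 0.161, so C* = 9.76.
From dR/dt = 0: 0.696(1 - R*/1140) = 0.0184·9.76, giving R* = 1140·(1 - 0.258) = 846.
From dC/dt = 0: 0.00668·846 - 0.438 = 0.0422P*, so P* = 5.21/0.0422 = 124.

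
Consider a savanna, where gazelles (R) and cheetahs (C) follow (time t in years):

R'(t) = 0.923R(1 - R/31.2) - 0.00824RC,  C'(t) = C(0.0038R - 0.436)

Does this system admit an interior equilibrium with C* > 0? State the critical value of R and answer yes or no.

The predator equation gives dC/dt > 0 only when R > 0.436/0.0038 = 115.
Without the predator, R → K = 31.2. Since 31.2 < 115, the predator cannot invade.

Threshold R = 115; K < 115, so no, the predator goes extinct.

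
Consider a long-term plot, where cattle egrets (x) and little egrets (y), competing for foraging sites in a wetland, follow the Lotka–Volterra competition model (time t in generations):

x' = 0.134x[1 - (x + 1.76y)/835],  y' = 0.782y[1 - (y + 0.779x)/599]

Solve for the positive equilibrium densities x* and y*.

x* ≈ 591, y* ≈ 139

Setting both brackets to zero gives the nullclines x + 1.76y = 835 and 0.779x + y = 599.
Substituting y = 599 - 0.779x into the first: x(1 - 1.76·0.779) = 835 - 1.76·599.
So x* = -219/-0.371 = 591, and then y* = 599 - 0.779·591 = 139.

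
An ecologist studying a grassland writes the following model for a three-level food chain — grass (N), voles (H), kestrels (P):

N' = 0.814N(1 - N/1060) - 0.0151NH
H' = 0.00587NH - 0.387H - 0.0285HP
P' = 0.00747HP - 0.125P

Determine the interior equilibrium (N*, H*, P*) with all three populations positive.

N* ≈ 731, H* ≈ 16.7, P* ≈ 137

From dP/dt = 0: 0.00747H* = 0.125, so H* = 16.7.
From dN/dt = 0: 0.814(1 - N*/1060) = 0.0151·16.7, giving N* = 1060·(1 - 0.31) = 731.
From dH/dt = 0: 0.00587·731 - 0.387 = 0.0285P*, so P* = 3.9/0.0285 = 137.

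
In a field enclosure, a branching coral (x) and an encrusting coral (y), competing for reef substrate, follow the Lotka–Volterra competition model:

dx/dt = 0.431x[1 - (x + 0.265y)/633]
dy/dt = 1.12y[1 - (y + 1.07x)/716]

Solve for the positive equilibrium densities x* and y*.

x* ≈ 619, y* ≈ 54

Setting both brackets to zero gives the nullclines x + 0.265y = 633 and 1.07x + y = 716.
Substituting y = 716 - 1.07x into the first: x(1 - 0.265·1.07) = 633 - 0.265·716.
So x* = 443/0.716 = 619, and then y* = 716 - 1.07·619 = 54.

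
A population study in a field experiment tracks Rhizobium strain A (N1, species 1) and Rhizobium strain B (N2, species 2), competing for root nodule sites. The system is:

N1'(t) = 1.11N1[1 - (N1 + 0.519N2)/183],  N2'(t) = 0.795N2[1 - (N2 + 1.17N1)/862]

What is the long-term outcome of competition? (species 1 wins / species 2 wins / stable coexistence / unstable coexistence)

species 2 excludes species 1

Compare the nullcline intercepts: K1/α12 = 183/0.519 = 353 < K2 = 862; K2/α21 = 862/1.17 = 737 > K1 = 183.
Since the inequalities point opposite ways, species 2 can invade but species 1 cannot.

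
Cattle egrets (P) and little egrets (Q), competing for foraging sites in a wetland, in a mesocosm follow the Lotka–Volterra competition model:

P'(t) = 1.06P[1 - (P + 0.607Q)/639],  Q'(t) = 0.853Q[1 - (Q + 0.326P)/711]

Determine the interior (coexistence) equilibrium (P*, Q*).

Setting both brackets to zero gives the nullclines P + 0.607Q = 639 and 0.326P + Q = 711.
Substituting Q = 711 - 0.326P into the first: P(1 - 0.607·0.326) = 639 - 0.607·711.
So P* = 207/0.802 = 259, and then Q* = 711 - 0.326·259 = 627.

P* ≈ 259, Q* ≈ 627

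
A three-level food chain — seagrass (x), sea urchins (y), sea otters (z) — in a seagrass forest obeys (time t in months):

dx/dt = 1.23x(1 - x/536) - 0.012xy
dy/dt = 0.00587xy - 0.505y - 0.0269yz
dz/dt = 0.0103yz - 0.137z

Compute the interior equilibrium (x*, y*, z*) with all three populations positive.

From dz/dt = 0: 0.0103y* = 0.137, so y* = 13.3.
From dx/dt = 0: 1.23(1 - x*/536) = 0.012·13.3, giving x* = 536·(1 - 0.13) = 466.
From dy/dt = 0: 0.00587·466 - 0.505 = 0.0269z*, so z* = 2.23/0.0269 = 83.

x* ≈ 466, y* ≈ 13.3, z* ≈ 83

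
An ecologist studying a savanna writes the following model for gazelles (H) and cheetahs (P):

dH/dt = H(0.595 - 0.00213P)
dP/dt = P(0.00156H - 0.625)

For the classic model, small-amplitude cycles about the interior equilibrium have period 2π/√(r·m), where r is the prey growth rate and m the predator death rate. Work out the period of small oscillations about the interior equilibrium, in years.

T ≈ 10.3 years

Here r = 0.595 and m = 0.625, so r·m = 0.372.
ω = √0.372 = 0.61 per year, hence T = 2π/ω ≈ 10.3 years.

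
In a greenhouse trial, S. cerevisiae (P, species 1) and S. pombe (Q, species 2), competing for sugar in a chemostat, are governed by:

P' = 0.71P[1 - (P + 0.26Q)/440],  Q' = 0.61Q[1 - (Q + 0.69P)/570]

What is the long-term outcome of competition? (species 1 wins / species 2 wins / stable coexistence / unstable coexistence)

stable coexistence

Compare the nullcline intercepts: K1/α12 = 440/0.26 = 1690 > K2 = 570; K2/α21 = 570/0.69 = 826 > K1 = 440.
Since both inequalities hold, each species can invade when rare, so the interior equilibrium is stable.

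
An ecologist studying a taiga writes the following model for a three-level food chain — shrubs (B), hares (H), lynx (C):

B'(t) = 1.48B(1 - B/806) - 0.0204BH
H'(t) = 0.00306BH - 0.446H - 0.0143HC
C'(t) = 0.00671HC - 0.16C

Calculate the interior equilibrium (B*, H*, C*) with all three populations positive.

From dC/dt = 0: 0.00671H* = 0.16, so H* = 23.8.
From dB/dt = 0: 1.48(1 - B*/806) = 0.0204·23.8, giving B* = 806·(1 - 0.329) = 541.
From dH/dt = 0: 0.00306·541 - 0.446 = 0.0143C*, so C* = 1.21/0.0143 = 84.6.

B* ≈ 541, H* ≈ 23.8, C* ≈ 84.6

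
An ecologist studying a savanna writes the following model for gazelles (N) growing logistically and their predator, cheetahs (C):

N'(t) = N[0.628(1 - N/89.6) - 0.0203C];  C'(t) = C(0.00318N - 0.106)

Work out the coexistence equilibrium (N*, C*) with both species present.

From dC/dt = 0 with C > 0: 0.00318N* = 0.106, so N* = 33.3.
Substitute into dN/dt = 0: 0.628(1 - 33.3/89.6) = 0.0203C*.
The bracket is 0.628, giving C* = 0.394/0.0203 = 19.4.

N* ≈ 33.3, C* ≈ 19.4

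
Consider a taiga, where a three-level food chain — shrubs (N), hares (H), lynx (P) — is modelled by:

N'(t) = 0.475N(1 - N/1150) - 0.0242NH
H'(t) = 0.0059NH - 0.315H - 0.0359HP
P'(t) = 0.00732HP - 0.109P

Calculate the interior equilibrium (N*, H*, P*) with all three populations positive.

N* ≈ 278, H* ≈ 14.9, P* ≈ 36.8

From dP/dt = 0: 0.00732H* = 0.109, so H* = 14.9.
From dN/dt = 0: 0.475(1 - N*/1150) = 0.0242·14.9, giving N* = 1150·(1 - 0.759) = 278.
From dH/dt = 0: 0.0059·278 - 0.315 = 0.0359P*, so P* = 1.32/0.0359 = 36.8.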